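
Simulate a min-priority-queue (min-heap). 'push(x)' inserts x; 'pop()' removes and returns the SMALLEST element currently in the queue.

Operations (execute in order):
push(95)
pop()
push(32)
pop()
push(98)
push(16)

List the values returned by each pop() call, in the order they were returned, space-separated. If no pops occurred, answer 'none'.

Answer: 95 32

Derivation:
push(95): heap contents = [95]
pop() → 95: heap contents = []
push(32): heap contents = [32]
pop() → 32: heap contents = []
push(98): heap contents = [98]
push(16): heap contents = [16, 98]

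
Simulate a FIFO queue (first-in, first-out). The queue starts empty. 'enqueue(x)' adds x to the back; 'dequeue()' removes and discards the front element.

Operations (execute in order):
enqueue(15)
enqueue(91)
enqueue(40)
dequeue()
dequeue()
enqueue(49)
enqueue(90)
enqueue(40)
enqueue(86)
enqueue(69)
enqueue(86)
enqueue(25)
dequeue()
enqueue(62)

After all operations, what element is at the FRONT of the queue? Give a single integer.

enqueue(15): queue = [15]
enqueue(91): queue = [15, 91]
enqueue(40): queue = [15, 91, 40]
dequeue(): queue = [91, 40]
dequeue(): queue = [40]
enqueue(49): queue = [40, 49]
enqueue(90): queue = [40, 49, 90]
enqueue(40): queue = [40, 49, 90, 40]
enqueue(86): queue = [40, 49, 90, 40, 86]
enqueue(69): queue = [40, 49, 90, 40, 86, 69]
enqueue(86): queue = [40, 49, 90, 40, 86, 69, 86]
enqueue(25): queue = [40, 49, 90, 40, 86, 69, 86, 25]
dequeue(): queue = [49, 90, 40, 86, 69, 86, 25]
enqueue(62): queue = [49, 90, 40, 86, 69, 86, 25, 62]

Answer: 49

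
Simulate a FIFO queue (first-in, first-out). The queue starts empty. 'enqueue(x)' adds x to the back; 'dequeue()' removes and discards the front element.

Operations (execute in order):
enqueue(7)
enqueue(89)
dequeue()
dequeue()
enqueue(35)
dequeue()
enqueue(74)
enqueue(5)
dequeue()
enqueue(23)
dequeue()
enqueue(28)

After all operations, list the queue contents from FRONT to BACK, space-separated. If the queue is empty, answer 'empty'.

enqueue(7): [7]
enqueue(89): [7, 89]
dequeue(): [89]
dequeue(): []
enqueue(35): [35]
dequeue(): []
enqueue(74): [74]
enqueue(5): [74, 5]
dequeue(): [5]
enqueue(23): [5, 23]
dequeue(): [23]
enqueue(28): [23, 28]

Answer: 23 28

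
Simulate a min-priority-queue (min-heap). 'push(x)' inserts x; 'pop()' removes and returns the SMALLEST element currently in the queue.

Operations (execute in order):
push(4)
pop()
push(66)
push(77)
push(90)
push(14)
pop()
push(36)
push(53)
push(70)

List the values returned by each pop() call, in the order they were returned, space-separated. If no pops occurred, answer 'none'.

Answer: 4 14

Derivation:
push(4): heap contents = [4]
pop() → 4: heap contents = []
push(66): heap contents = [66]
push(77): heap contents = [66, 77]
push(90): heap contents = [66, 77, 90]
push(14): heap contents = [14, 66, 77, 90]
pop() → 14: heap contents = [66, 77, 90]
push(36): heap contents = [36, 66, 77, 90]
push(53): heap contents = [36, 53, 66, 77, 90]
push(70): heap contents = [36, 53, 66, 70, 77, 90]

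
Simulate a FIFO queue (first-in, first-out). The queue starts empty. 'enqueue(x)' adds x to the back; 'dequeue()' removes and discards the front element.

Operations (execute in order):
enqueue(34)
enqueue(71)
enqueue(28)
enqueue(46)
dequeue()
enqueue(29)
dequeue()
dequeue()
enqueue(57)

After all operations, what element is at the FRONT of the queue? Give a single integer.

Answer: 46

Derivation:
enqueue(34): queue = [34]
enqueue(71): queue = [34, 71]
enqueue(28): queue = [34, 71, 28]
enqueue(46): queue = [34, 71, 28, 46]
dequeue(): queue = [71, 28, 46]
enqueue(29): queue = [71, 28, 46, 29]
dequeue(): queue = [28, 46, 29]
dequeue(): queue = [46, 29]
enqueue(57): queue = [46, 29, 57]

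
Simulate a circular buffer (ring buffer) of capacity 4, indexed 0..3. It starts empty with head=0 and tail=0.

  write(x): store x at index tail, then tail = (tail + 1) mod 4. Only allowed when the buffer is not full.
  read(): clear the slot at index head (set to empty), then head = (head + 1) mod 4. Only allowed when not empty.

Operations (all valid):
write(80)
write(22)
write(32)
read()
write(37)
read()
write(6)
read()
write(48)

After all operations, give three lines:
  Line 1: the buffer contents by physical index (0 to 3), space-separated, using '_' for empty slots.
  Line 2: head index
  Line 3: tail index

Answer: 6 48 _ 37
3
2

Derivation:
write(80): buf=[80 _ _ _], head=0, tail=1, size=1
write(22): buf=[80 22 _ _], head=0, tail=2, size=2
write(32): buf=[80 22 32 _], head=0, tail=3, size=3
read(): buf=[_ 22 32 _], head=1, tail=3, size=2
write(37): buf=[_ 22 32 37], head=1, tail=0, size=3
read(): buf=[_ _ 32 37], head=2, tail=0, size=2
write(6): buf=[6 _ 32 37], head=2, tail=1, size=3
read(): buf=[6 _ _ 37], head=3, tail=1, size=2
write(48): buf=[6 48 _ 37], head=3, tail=2, size=3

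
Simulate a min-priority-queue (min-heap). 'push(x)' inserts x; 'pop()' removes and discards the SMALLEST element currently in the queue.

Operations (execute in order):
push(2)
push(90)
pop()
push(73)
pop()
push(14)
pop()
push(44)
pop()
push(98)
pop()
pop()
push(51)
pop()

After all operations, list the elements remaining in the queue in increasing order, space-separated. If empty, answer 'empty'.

push(2): heap contents = [2]
push(90): heap contents = [2, 90]
pop() → 2: heap contents = [90]
push(73): heap contents = [73, 90]
pop() → 73: heap contents = [90]
push(14): heap contents = [14, 90]
pop() → 14: heap contents = [90]
push(44): heap contents = [44, 90]
pop() → 44: heap contents = [90]
push(98): heap contents = [90, 98]
pop() → 90: heap contents = [98]
pop() → 98: heap contents = []
push(51): heap contents = [51]
pop() → 51: heap contents = []

Answer: empty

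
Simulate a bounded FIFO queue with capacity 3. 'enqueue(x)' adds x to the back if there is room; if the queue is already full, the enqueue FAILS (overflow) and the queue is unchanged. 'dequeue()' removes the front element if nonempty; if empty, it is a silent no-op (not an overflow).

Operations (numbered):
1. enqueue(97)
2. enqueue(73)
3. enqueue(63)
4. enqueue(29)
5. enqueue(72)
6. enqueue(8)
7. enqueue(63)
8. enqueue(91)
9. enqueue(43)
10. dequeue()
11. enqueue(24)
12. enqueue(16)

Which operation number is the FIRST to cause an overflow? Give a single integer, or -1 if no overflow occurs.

1. enqueue(97): size=1
2. enqueue(73): size=2
3. enqueue(63): size=3
4. enqueue(29): size=3=cap → OVERFLOW (fail)
5. enqueue(72): size=3=cap → OVERFLOW (fail)
6. enqueue(8): size=3=cap → OVERFLOW (fail)
7. enqueue(63): size=3=cap → OVERFLOW (fail)
8. enqueue(91): size=3=cap → OVERFLOW (fail)
9. enqueue(43): size=3=cap → OVERFLOW (fail)
10. dequeue(): size=2
11. enqueue(24): size=3
12. enqueue(16): size=3=cap → OVERFLOW (fail)

Answer: 4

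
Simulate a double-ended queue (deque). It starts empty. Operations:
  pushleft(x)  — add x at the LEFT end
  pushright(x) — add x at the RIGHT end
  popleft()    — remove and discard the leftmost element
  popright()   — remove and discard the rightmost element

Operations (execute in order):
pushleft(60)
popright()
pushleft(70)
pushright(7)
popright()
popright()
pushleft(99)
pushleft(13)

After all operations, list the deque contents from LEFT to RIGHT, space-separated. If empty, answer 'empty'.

Answer: 13 99

Derivation:
pushleft(60): [60]
popright(): []
pushleft(70): [70]
pushright(7): [70, 7]
popright(): [70]
popright(): []
pushleft(99): [99]
pushleft(13): [13, 99]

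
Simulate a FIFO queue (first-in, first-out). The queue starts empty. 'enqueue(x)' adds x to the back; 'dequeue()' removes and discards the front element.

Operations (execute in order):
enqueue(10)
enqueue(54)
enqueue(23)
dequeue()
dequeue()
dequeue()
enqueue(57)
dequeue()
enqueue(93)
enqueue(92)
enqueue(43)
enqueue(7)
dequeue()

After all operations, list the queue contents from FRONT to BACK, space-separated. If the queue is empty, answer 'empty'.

enqueue(10): [10]
enqueue(54): [10, 54]
enqueue(23): [10, 54, 23]
dequeue(): [54, 23]
dequeue(): [23]
dequeue(): []
enqueue(57): [57]
dequeue(): []
enqueue(93): [93]
enqueue(92): [93, 92]
enqueue(43): [93, 92, 43]
enqueue(7): [93, 92, 43, 7]
dequeue(): [92, 43, 7]

Answer: 92 43 7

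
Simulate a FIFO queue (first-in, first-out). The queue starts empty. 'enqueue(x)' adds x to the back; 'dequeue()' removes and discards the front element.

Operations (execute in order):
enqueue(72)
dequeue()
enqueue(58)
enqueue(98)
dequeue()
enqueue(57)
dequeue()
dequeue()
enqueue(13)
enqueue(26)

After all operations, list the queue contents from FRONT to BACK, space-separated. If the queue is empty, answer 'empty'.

enqueue(72): [72]
dequeue(): []
enqueue(58): [58]
enqueue(98): [58, 98]
dequeue(): [98]
enqueue(57): [98, 57]
dequeue(): [57]
dequeue(): []
enqueue(13): [13]
enqueue(26): [13, 26]

Answer: 13 26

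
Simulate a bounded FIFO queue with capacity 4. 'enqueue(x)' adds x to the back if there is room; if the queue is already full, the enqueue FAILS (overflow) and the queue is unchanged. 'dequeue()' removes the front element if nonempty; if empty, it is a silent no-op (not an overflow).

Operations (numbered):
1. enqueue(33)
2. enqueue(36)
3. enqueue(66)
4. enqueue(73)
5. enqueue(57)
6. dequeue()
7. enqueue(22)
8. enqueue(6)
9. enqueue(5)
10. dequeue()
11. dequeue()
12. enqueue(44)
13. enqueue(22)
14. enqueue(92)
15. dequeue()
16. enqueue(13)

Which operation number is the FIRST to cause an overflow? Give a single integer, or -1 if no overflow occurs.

Answer: 5

Derivation:
1. enqueue(33): size=1
2. enqueue(36): size=2
3. enqueue(66): size=3
4. enqueue(73): size=4
5. enqueue(57): size=4=cap → OVERFLOW (fail)
6. dequeue(): size=3
7. enqueue(22): size=4
8. enqueue(6): size=4=cap → OVERFLOW (fail)
9. enqueue(5): size=4=cap → OVERFLOW (fail)
10. dequeue(): size=3
11. dequeue(): size=2
12. enqueue(44): size=3
13. enqueue(22): size=4
14. enqueue(92): size=4=cap → OVERFLOW (fail)
15. dequeue(): size=3
16. enqueue(13): size=4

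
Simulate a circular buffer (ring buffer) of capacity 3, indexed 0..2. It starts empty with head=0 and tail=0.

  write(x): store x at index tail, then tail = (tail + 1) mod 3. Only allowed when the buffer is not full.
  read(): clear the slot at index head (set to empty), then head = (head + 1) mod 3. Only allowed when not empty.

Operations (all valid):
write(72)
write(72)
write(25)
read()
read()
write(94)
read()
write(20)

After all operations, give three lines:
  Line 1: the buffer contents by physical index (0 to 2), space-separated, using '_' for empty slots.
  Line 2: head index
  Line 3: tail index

Answer: 94 20 _
0
2

Derivation:
write(72): buf=[72 _ _], head=0, tail=1, size=1
write(72): buf=[72 72 _], head=0, tail=2, size=2
write(25): buf=[72 72 25], head=0, tail=0, size=3
read(): buf=[_ 72 25], head=1, tail=0, size=2
read(): buf=[_ _ 25], head=2, tail=0, size=1
write(94): buf=[94 _ 25], head=2, tail=1, size=2
read(): buf=[94 _ _], head=0, tail=1, size=1
write(20): buf=[94 20 _], head=0, tail=2, size=2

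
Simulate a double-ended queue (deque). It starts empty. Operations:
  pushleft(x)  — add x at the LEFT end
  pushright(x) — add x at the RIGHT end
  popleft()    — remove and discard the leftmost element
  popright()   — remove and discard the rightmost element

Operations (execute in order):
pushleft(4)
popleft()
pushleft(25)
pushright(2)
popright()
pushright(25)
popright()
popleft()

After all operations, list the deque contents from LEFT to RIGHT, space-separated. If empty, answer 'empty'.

Answer: empty

Derivation:
pushleft(4): [4]
popleft(): []
pushleft(25): [25]
pushright(2): [25, 2]
popright(): [25]
pushright(25): [25, 25]
popright(): [25]
popleft(): []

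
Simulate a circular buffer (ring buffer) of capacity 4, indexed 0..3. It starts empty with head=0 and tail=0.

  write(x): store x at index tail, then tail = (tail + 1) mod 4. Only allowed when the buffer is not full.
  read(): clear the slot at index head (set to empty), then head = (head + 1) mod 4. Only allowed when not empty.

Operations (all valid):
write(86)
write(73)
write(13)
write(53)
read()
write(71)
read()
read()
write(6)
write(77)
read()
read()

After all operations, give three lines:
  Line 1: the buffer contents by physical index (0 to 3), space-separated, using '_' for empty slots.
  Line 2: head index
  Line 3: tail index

Answer: _ 6 77 _
1
3

Derivation:
write(86): buf=[86 _ _ _], head=0, tail=1, size=1
write(73): buf=[86 73 _ _], head=0, tail=2, size=2
write(13): buf=[86 73 13 _], head=0, tail=3, size=3
write(53): buf=[86 73 13 53], head=0, tail=0, size=4
read(): buf=[_ 73 13 53], head=1, tail=0, size=3
write(71): buf=[71 73 13 53], head=1, tail=1, size=4
read(): buf=[71 _ 13 53], head=2, tail=1, size=3
read(): buf=[71 _ _ 53], head=3, tail=1, size=2
write(6): buf=[71 6 _ 53], head=3, tail=2, size=3
write(77): buf=[71 6 77 53], head=3, tail=3, size=4
read(): buf=[71 6 77 _], head=0, tail=3, size=3
read(): buf=[_ 6 77 _], head=1, tail=3, size=2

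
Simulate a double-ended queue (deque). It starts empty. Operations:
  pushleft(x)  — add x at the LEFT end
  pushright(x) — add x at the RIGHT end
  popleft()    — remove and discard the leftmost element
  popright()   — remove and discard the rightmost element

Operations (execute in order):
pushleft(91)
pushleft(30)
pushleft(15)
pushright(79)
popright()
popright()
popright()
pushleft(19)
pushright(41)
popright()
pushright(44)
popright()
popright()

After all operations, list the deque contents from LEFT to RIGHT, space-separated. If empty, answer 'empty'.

Answer: 19

Derivation:
pushleft(91): [91]
pushleft(30): [30, 91]
pushleft(15): [15, 30, 91]
pushright(79): [15, 30, 91, 79]
popright(): [15, 30, 91]
popright(): [15, 30]
popright(): [15]
pushleft(19): [19, 15]
pushright(41): [19, 15, 41]
popright(): [19, 15]
pushright(44): [19, 15, 44]
popright(): [19, 15]
popright(): [19]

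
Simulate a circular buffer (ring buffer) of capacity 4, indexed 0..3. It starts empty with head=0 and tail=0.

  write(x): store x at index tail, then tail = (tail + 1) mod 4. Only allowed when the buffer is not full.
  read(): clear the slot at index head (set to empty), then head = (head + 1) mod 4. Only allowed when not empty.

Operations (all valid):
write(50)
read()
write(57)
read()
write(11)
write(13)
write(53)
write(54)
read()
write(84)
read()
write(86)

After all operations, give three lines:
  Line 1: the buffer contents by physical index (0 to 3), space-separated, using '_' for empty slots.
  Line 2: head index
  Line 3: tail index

write(50): buf=[50 _ _ _], head=0, tail=1, size=1
read(): buf=[_ _ _ _], head=1, tail=1, size=0
write(57): buf=[_ 57 _ _], head=1, tail=2, size=1
read(): buf=[_ _ _ _], head=2, tail=2, size=0
write(11): buf=[_ _ 11 _], head=2, tail=3, size=1
write(13): buf=[_ _ 11 13], head=2, tail=0, size=2
write(53): buf=[53 _ 11 13], head=2, tail=1, size=3
write(54): buf=[53 54 11 13], head=2, tail=2, size=4
read(): buf=[53 54 _ 13], head=3, tail=2, size=3
write(84): buf=[53 54 84 13], head=3, tail=3, size=4
read(): buf=[53 54 84 _], head=0, tail=3, size=3
write(86): buf=[53 54 84 86], head=0, tail=0, size=4

Answer: 53 54 84 86
0
0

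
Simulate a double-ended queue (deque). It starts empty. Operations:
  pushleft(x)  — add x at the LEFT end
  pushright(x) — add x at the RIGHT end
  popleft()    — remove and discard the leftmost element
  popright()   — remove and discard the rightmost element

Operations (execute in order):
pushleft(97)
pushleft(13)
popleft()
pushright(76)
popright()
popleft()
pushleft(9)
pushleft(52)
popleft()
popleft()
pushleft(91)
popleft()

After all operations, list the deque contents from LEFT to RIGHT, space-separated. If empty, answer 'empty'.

pushleft(97): [97]
pushleft(13): [13, 97]
popleft(): [97]
pushright(76): [97, 76]
popright(): [97]
popleft(): []
pushleft(9): [9]
pushleft(52): [52, 9]
popleft(): [9]
popleft(): []
pushleft(91): [91]
popleft(): []

Answer: empty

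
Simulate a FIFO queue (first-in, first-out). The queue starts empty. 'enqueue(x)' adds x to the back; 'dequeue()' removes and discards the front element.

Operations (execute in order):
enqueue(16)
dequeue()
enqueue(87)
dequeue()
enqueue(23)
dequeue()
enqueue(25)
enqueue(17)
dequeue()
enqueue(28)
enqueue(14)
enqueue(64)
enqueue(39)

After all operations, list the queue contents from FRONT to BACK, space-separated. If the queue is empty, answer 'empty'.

Answer: 17 28 14 64 39

Derivation:
enqueue(16): [16]
dequeue(): []
enqueue(87): [87]
dequeue(): []
enqueue(23): [23]
dequeue(): []
enqueue(25): [25]
enqueue(17): [25, 17]
dequeue(): [17]
enqueue(28): [17, 28]
enqueue(14): [17, 28, 14]
enqueue(64): [17, 28, 14, 64]
enqueue(39): [17, 28, 14, 64, 39]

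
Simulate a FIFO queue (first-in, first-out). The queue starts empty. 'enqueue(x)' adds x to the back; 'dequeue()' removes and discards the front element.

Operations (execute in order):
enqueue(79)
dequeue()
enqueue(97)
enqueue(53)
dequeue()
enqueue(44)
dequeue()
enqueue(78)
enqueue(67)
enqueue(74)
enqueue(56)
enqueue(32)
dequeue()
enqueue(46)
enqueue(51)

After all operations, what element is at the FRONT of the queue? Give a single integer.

Answer: 78

Derivation:
enqueue(79): queue = [79]
dequeue(): queue = []
enqueue(97): queue = [97]
enqueue(53): queue = [97, 53]
dequeue(): queue = [53]
enqueue(44): queue = [53, 44]
dequeue(): queue = [44]
enqueue(78): queue = [44, 78]
enqueue(67): queue = [44, 78, 67]
enqueue(74): queue = [44, 78, 67, 74]
enqueue(56): queue = [44, 78, 67, 74, 56]
enqueue(32): queue = [44, 78, 67, 74, 56, 32]
dequeue(): queue = [78, 67, 74, 56, 32]
enqueue(46): queue = [78, 67, 74, 56, 32, 46]
enqueue(51): queue = [78, 67, 74, 56, 32, 46, 51]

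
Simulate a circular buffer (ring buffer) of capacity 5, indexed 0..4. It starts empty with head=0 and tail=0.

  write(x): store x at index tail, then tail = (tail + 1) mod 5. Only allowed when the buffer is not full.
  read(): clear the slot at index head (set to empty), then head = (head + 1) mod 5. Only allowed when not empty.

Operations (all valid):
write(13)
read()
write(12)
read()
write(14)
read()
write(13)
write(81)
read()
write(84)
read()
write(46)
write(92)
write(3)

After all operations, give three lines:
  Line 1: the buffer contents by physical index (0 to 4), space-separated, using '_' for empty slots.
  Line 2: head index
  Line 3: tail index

write(13): buf=[13 _ _ _ _], head=0, tail=1, size=1
read(): buf=[_ _ _ _ _], head=1, tail=1, size=0
write(12): buf=[_ 12 _ _ _], head=1, tail=2, size=1
read(): buf=[_ _ _ _ _], head=2, tail=2, size=0
write(14): buf=[_ _ 14 _ _], head=2, tail=3, size=1
read(): buf=[_ _ _ _ _], head=3, tail=3, size=0
write(13): buf=[_ _ _ 13 _], head=3, tail=4, size=1
write(81): buf=[_ _ _ 13 81], head=3, tail=0, size=2
read(): buf=[_ _ _ _ 81], head=4, tail=0, size=1
write(84): buf=[84 _ _ _ 81], head=4, tail=1, size=2
read(): buf=[84 _ _ _ _], head=0, tail=1, size=1
write(46): buf=[84 46 _ _ _], head=0, tail=2, size=2
write(92): buf=[84 46 92 _ _], head=0, tail=3, size=3
write(3): buf=[84 46 92 3 _], head=0, tail=4, size=4

Answer: 84 46 92 3 _
0
4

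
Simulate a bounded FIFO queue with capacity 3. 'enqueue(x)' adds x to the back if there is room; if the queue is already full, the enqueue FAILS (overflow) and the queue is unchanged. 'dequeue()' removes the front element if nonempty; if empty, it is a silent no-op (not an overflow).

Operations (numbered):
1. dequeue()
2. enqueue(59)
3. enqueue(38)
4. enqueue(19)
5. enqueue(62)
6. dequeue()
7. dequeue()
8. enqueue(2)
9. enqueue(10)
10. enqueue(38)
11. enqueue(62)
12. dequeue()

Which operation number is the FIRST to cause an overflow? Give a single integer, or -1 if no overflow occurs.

1. dequeue(): empty, no-op, size=0
2. enqueue(59): size=1
3. enqueue(38): size=2
4. enqueue(19): size=3
5. enqueue(62): size=3=cap → OVERFLOW (fail)
6. dequeue(): size=2
7. dequeue(): size=1
8. enqueue(2): size=2
9. enqueue(10): size=3
10. enqueue(38): size=3=cap → OVERFLOW (fail)
11. enqueue(62): size=3=cap → OVERFLOW (fail)
12. dequeue(): size=2

Answer: 5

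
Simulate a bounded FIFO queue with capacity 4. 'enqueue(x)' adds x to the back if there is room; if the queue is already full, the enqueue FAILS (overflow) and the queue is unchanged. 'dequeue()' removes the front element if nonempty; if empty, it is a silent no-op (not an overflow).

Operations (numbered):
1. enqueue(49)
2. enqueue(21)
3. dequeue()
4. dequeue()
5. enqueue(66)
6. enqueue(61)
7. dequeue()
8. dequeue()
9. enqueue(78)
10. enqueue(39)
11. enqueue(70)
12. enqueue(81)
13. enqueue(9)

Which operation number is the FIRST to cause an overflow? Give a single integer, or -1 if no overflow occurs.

Answer: 13

Derivation:
1. enqueue(49): size=1
2. enqueue(21): size=2
3. dequeue(): size=1
4. dequeue(): size=0
5. enqueue(66): size=1
6. enqueue(61): size=2
7. dequeue(): size=1
8. dequeue(): size=0
9. enqueue(78): size=1
10. enqueue(39): size=2
11. enqueue(70): size=3
12. enqueue(81): size=4
13. enqueue(9): size=4=cap → OVERFLOW (fail)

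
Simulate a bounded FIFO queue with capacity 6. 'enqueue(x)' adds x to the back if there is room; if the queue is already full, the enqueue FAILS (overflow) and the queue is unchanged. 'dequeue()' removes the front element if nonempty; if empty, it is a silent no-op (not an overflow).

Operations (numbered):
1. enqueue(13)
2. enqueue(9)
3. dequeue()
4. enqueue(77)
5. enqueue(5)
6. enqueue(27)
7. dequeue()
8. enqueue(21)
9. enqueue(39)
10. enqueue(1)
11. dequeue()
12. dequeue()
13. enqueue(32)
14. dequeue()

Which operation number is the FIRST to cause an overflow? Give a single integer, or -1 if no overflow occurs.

1. enqueue(13): size=1
2. enqueue(9): size=2
3. dequeue(): size=1
4. enqueue(77): size=2
5. enqueue(5): size=3
6. enqueue(27): size=4
7. dequeue(): size=3
8. enqueue(21): size=4
9. enqueue(39): size=5
10. enqueue(1): size=6
11. dequeue(): size=5
12. dequeue(): size=4
13. enqueue(32): size=5
14. dequeue(): size=4

Answer: -1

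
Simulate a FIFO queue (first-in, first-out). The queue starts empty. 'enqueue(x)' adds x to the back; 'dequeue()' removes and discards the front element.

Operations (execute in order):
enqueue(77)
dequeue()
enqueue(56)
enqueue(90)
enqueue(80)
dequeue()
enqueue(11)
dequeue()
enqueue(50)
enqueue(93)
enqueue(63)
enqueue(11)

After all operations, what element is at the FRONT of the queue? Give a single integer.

Answer: 80

Derivation:
enqueue(77): queue = [77]
dequeue(): queue = []
enqueue(56): queue = [56]
enqueue(90): queue = [56, 90]
enqueue(80): queue = [56, 90, 80]
dequeue(): queue = [90, 80]
enqueue(11): queue = [90, 80, 11]
dequeue(): queue = [80, 11]
enqueue(50): queue = [80, 11, 50]
enqueue(93): queue = [80, 11, 50, 93]
enqueue(63): queue = [80, 11, 50, 93, 63]
enqueue(11): queue = [80, 11, 50, 93, 63, 11]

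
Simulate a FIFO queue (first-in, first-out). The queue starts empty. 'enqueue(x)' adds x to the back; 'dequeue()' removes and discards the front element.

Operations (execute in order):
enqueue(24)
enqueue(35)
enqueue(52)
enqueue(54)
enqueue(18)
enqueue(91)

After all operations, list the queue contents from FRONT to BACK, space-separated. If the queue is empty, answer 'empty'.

Answer: 24 35 52 54 18 91

Derivation:
enqueue(24): [24]
enqueue(35): [24, 35]
enqueue(52): [24, 35, 52]
enqueue(54): [24, 35, 52, 54]
enqueue(18): [24, 35, 52, 54, 18]
enqueue(91): [24, 35, 52, 54, 18, 91]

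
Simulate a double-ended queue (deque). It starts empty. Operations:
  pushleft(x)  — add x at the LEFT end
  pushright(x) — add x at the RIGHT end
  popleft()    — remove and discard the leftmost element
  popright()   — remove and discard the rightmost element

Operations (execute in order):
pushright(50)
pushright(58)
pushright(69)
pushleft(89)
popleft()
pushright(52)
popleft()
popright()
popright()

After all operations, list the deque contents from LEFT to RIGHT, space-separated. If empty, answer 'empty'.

pushright(50): [50]
pushright(58): [50, 58]
pushright(69): [50, 58, 69]
pushleft(89): [89, 50, 58, 69]
popleft(): [50, 58, 69]
pushright(52): [50, 58, 69, 52]
popleft(): [58, 69, 52]
popright(): [58, 69]
popright(): [58]

Answer: 58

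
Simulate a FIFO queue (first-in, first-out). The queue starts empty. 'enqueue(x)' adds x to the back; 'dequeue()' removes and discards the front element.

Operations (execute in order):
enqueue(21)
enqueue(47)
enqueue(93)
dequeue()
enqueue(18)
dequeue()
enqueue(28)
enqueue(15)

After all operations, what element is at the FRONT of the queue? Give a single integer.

Answer: 93

Derivation:
enqueue(21): queue = [21]
enqueue(47): queue = [21, 47]
enqueue(93): queue = [21, 47, 93]
dequeue(): queue = [47, 93]
enqueue(18): queue = [47, 93, 18]
dequeue(): queue = [93, 18]
enqueue(28): queue = [93, 18, 28]
enqueue(15): queue = [93, 18, 28, 15]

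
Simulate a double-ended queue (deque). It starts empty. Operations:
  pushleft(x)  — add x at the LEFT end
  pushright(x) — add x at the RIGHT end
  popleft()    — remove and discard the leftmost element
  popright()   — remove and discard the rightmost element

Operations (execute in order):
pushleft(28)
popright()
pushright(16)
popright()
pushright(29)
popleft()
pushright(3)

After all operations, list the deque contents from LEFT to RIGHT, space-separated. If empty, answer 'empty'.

pushleft(28): [28]
popright(): []
pushright(16): [16]
popright(): []
pushright(29): [29]
popleft(): []
pushright(3): [3]

Answer: 3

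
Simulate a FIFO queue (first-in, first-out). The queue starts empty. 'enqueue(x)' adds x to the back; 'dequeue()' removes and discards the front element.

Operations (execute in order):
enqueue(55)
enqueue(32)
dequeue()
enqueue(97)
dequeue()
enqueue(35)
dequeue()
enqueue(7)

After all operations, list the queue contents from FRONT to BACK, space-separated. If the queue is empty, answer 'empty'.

Answer: 35 7

Derivation:
enqueue(55): [55]
enqueue(32): [55, 32]
dequeue(): [32]
enqueue(97): [32, 97]
dequeue(): [97]
enqueue(35): [97, 35]
dequeue(): [35]
enqueue(7): [35, 7]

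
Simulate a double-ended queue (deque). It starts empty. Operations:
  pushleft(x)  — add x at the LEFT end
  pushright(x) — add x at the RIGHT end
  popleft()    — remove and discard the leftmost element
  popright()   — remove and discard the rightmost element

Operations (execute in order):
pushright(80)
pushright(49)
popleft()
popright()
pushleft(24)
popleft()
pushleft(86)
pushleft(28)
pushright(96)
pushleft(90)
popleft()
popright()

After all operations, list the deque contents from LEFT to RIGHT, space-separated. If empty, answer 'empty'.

Answer: 28 86

Derivation:
pushright(80): [80]
pushright(49): [80, 49]
popleft(): [49]
popright(): []
pushleft(24): [24]
popleft(): []
pushleft(86): [86]
pushleft(28): [28, 86]
pushright(96): [28, 86, 96]
pushleft(90): [90, 28, 86, 96]
popleft(): [28, 86, 96]
popright(): [28, 86]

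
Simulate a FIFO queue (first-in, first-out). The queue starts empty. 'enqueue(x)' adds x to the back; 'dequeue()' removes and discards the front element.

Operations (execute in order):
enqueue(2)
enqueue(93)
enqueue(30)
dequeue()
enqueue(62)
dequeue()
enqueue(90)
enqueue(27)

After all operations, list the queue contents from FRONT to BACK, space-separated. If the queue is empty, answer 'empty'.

Answer: 30 62 90 27

Derivation:
enqueue(2): [2]
enqueue(93): [2, 93]
enqueue(30): [2, 93, 30]
dequeue(): [93, 30]
enqueue(62): [93, 30, 62]
dequeue(): [30, 62]
enqueue(90): [30, 62, 90]
enqueue(27): [30, 62, 90, 27]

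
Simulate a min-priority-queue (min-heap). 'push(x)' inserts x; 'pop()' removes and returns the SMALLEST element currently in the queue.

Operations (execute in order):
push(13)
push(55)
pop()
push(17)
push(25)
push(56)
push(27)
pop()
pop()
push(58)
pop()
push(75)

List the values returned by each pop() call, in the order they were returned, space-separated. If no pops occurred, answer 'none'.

push(13): heap contents = [13]
push(55): heap contents = [13, 55]
pop() → 13: heap contents = [55]
push(17): heap contents = [17, 55]
push(25): heap contents = [17, 25, 55]
push(56): heap contents = [17, 25, 55, 56]
push(27): heap contents = [17, 25, 27, 55, 56]
pop() → 17: heap contents = [25, 27, 55, 56]
pop() → 25: heap contents = [27, 55, 56]
push(58): heap contents = [27, 55, 56, 58]
pop() → 27: heap contents = [55, 56, 58]
push(75): heap contents = [55, 56, 58, 75]

Answer: 13 17 25 27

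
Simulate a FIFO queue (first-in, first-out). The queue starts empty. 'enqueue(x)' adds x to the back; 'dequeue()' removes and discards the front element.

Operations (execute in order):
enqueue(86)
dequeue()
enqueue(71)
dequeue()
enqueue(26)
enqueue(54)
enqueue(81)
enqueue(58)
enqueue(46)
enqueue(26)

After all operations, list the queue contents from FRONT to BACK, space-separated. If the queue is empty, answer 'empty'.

Answer: 26 54 81 58 46 26

Derivation:
enqueue(86): [86]
dequeue(): []
enqueue(71): [71]
dequeue(): []
enqueue(26): [26]
enqueue(54): [26, 54]
enqueue(81): [26, 54, 81]
enqueue(58): [26, 54, 81, 58]
enqueue(46): [26, 54, 81, 58, 46]
enqueue(26): [26, 54, 81, 58, 46, 26]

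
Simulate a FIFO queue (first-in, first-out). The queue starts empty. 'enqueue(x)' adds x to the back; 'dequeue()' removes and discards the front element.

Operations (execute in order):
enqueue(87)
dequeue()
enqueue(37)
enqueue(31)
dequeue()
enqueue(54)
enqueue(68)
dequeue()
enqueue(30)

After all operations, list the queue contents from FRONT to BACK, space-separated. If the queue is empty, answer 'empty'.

Answer: 54 68 30

Derivation:
enqueue(87): [87]
dequeue(): []
enqueue(37): [37]
enqueue(31): [37, 31]
dequeue(): [31]
enqueue(54): [31, 54]
enqueue(68): [31, 54, 68]
dequeue(): [54, 68]
enqueue(30): [54, 68, 30]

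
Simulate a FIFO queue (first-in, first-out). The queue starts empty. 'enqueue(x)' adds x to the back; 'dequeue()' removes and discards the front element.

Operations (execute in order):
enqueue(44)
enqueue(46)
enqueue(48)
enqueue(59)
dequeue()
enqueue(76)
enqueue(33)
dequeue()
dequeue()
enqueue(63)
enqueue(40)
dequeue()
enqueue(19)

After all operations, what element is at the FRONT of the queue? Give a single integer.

Answer: 76

Derivation:
enqueue(44): queue = [44]
enqueue(46): queue = [44, 46]
enqueue(48): queue = [44, 46, 48]
enqueue(59): queue = [44, 46, 48, 59]
dequeue(): queue = [46, 48, 59]
enqueue(76): queue = [46, 48, 59, 76]
enqueue(33): queue = [46, 48, 59, 76, 33]
dequeue(): queue = [48, 59, 76, 33]
dequeue(): queue = [59, 76, 33]
enqueue(63): queue = [59, 76, 33, 63]
enqueue(40): queue = [59, 76, 33, 63, 40]
dequeue(): queue = [76, 33, 63, 40]
enqueue(19): queue = [76, 33, 63, 40, 19]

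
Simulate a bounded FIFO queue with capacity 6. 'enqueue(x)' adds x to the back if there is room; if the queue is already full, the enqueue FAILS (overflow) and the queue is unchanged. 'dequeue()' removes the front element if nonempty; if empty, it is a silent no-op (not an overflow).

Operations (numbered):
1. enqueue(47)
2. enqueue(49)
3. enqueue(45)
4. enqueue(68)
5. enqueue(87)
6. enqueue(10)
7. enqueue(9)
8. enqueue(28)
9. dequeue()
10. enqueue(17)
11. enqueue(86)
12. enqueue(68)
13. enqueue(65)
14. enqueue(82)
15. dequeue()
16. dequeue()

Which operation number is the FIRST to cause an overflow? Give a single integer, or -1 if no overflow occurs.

Answer: 7

Derivation:
1. enqueue(47): size=1
2. enqueue(49): size=2
3. enqueue(45): size=3
4. enqueue(68): size=4
5. enqueue(87): size=5
6. enqueue(10): size=6
7. enqueue(9): size=6=cap → OVERFLOW (fail)
8. enqueue(28): size=6=cap → OVERFLOW (fail)
9. dequeue(): size=5
10. enqueue(17): size=6
11. enqueue(86): size=6=cap → OVERFLOW (fail)
12. enqueue(68): size=6=cap → OVERFLOW (fail)
13. enqueue(65): size=6=cap → OVERFLOW (fail)
14. enqueue(82): size=6=cap → OVERFLOW (fail)
15. dequeue(): size=5
16. dequeue(): size=4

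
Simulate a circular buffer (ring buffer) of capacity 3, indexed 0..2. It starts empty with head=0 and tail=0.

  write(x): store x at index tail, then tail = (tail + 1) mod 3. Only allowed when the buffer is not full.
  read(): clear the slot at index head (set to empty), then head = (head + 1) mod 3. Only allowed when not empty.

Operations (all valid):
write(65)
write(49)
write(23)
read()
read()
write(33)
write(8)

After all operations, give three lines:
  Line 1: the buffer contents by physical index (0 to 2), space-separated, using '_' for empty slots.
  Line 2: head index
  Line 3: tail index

Answer: 33 8 23
2
2

Derivation:
write(65): buf=[65 _ _], head=0, tail=1, size=1
write(49): buf=[65 49 _], head=0, tail=2, size=2
write(23): buf=[65 49 23], head=0, tail=0, size=3
read(): buf=[_ 49 23], head=1, tail=0, size=2
read(): buf=[_ _ 23], head=2, tail=0, size=1
write(33): buf=[33 _ 23], head=2, tail=1, size=2
write(8): buf=[33 8 23], head=2, tail=2, size=3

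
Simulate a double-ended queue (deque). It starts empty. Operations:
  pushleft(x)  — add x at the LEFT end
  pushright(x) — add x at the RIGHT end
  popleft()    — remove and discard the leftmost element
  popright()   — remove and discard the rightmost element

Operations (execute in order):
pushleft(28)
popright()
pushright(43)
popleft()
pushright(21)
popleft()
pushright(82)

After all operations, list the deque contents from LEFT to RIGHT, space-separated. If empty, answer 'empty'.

Answer: 82

Derivation:
pushleft(28): [28]
popright(): []
pushright(43): [43]
popleft(): []
pushright(21): [21]
popleft(): []
pushright(82): [82]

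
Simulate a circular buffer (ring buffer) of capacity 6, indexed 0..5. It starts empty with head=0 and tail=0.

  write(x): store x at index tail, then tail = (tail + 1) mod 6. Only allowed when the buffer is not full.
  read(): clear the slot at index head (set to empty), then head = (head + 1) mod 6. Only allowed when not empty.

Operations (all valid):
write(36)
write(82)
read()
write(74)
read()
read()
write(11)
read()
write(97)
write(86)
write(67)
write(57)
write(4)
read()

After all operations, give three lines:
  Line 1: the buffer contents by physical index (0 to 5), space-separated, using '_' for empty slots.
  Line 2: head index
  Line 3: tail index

write(36): buf=[36 _ _ _ _ _], head=0, tail=1, size=1
write(82): buf=[36 82 _ _ _ _], head=0, tail=2, size=2
read(): buf=[_ 82 _ _ _ _], head=1, tail=2, size=1
write(74): buf=[_ 82 74 _ _ _], head=1, tail=3, size=2
read(): buf=[_ _ 74 _ _ _], head=2, tail=3, size=1
read(): buf=[_ _ _ _ _ _], head=3, tail=3, size=0
write(11): buf=[_ _ _ 11 _ _], head=3, tail=4, size=1
read(): buf=[_ _ _ _ _ _], head=4, tail=4, size=0
write(97): buf=[_ _ _ _ 97 _], head=4, tail=5, size=1
write(86): buf=[_ _ _ _ 97 86], head=4, tail=0, size=2
write(67): buf=[67 _ _ _ 97 86], head=4, tail=1, size=3
write(57): buf=[67 57 _ _ 97 86], head=4, tail=2, size=4
write(4): buf=[67 57 4 _ 97 86], head=4, tail=3, size=5
read(): buf=[67 57 4 _ _ 86], head=5, tail=3, size=4

Answer: 67 57 4 _ _ 86
5
3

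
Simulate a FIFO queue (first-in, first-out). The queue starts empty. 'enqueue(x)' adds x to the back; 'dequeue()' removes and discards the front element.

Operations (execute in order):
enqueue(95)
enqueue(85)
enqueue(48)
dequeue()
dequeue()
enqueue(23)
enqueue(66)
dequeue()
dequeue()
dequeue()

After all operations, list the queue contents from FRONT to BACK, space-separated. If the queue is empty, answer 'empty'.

Answer: empty

Derivation:
enqueue(95): [95]
enqueue(85): [95, 85]
enqueue(48): [95, 85, 48]
dequeue(): [85, 48]
dequeue(): [48]
enqueue(23): [48, 23]
enqueue(66): [48, 23, 66]
dequeue(): [23, 66]
dequeue(): [66]
dequeue(): []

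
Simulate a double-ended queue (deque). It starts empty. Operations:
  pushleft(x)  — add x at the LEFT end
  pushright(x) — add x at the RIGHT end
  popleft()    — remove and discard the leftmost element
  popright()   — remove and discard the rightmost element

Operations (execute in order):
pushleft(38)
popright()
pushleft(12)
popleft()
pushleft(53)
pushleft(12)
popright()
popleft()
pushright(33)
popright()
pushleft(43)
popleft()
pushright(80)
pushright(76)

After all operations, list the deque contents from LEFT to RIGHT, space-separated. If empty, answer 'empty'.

Answer: 80 76

Derivation:
pushleft(38): [38]
popright(): []
pushleft(12): [12]
popleft(): []
pushleft(53): [53]
pushleft(12): [12, 53]
popright(): [12]
popleft(): []
pushright(33): [33]
popright(): []
pushleft(43): [43]
popleft(): []
pushright(80): [80]
pushright(76): [80, 76]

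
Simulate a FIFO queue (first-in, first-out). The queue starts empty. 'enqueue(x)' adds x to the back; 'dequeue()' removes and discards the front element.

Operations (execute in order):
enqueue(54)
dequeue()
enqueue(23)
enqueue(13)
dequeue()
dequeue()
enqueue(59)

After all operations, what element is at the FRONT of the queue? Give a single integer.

enqueue(54): queue = [54]
dequeue(): queue = []
enqueue(23): queue = [23]
enqueue(13): queue = [23, 13]
dequeue(): queue = [13]
dequeue(): queue = []
enqueue(59): queue = [59]

Answer: 59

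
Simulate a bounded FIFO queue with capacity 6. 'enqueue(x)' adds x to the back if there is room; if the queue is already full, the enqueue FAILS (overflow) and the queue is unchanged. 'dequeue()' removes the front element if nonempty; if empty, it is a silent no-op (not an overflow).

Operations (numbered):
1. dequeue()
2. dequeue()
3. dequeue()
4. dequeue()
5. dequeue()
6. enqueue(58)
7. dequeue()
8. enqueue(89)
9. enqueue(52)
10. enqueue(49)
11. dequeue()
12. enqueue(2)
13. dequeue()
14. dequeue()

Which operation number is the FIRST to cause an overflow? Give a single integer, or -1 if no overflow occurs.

Answer: -1

Derivation:
1. dequeue(): empty, no-op, size=0
2. dequeue(): empty, no-op, size=0
3. dequeue(): empty, no-op, size=0
4. dequeue(): empty, no-op, size=0
5. dequeue(): empty, no-op, size=0
6. enqueue(58): size=1
7. dequeue(): size=0
8. enqueue(89): size=1
9. enqueue(52): size=2
10. enqueue(49): size=3
11. dequeue(): size=2
12. enqueue(2): size=3
13. dequeue(): size=2
14. dequeue(): size=1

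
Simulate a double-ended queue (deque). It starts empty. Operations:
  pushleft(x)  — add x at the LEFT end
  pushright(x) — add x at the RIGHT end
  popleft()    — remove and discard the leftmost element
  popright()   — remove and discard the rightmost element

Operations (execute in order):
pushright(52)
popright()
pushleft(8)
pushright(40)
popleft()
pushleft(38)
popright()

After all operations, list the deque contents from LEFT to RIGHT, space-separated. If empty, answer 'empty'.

Answer: 38

Derivation:
pushright(52): [52]
popright(): []
pushleft(8): [8]
pushright(40): [8, 40]
popleft(): [40]
pushleft(38): [38, 40]
popright(): [38]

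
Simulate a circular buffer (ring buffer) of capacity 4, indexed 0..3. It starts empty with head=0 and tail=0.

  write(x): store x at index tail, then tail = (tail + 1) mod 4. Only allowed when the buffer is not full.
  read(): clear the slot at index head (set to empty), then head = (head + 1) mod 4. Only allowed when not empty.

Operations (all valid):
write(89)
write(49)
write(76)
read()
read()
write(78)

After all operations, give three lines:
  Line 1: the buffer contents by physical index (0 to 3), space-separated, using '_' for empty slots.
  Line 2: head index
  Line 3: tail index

write(89): buf=[89 _ _ _], head=0, tail=1, size=1
write(49): buf=[89 49 _ _], head=0, tail=2, size=2
write(76): buf=[89 49 76 _], head=0, tail=3, size=3
read(): buf=[_ 49 76 _], head=1, tail=3, size=2
read(): buf=[_ _ 76 _], head=2, tail=3, size=1
write(78): buf=[_ _ 76 78], head=2, tail=0, size=2

Answer: _ _ 76 78
2
0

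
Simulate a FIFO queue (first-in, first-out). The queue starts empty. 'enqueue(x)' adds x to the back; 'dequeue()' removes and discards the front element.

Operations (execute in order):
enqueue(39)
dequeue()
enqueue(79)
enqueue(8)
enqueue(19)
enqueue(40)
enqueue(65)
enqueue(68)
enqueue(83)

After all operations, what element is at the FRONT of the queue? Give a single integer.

enqueue(39): queue = [39]
dequeue(): queue = []
enqueue(79): queue = [79]
enqueue(8): queue = [79, 8]
enqueue(19): queue = [79, 8, 19]
enqueue(40): queue = [79, 8, 19, 40]
enqueue(65): queue = [79, 8, 19, 40, 65]
enqueue(68): queue = [79, 8, 19, 40, 65, 68]
enqueue(83): queue = [79, 8, 19, 40, 65, 68, 83]

Answer: 79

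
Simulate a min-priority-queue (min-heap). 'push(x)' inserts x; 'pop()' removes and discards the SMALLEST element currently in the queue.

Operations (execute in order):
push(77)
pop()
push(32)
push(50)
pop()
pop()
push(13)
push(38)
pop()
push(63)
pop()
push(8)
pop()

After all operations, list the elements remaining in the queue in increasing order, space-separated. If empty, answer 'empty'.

Answer: 63

Derivation:
push(77): heap contents = [77]
pop() → 77: heap contents = []
push(32): heap contents = [32]
push(50): heap contents = [32, 50]
pop() → 32: heap contents = [50]
pop() → 50: heap contents = []
push(13): heap contents = [13]
push(38): heap contents = [13, 38]
pop() → 13: heap contents = [38]
push(63): heap contents = [38, 63]
pop() → 38: heap contents = [63]
push(8): heap contents = [8, 63]
pop() → 8: heap contents = [63]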